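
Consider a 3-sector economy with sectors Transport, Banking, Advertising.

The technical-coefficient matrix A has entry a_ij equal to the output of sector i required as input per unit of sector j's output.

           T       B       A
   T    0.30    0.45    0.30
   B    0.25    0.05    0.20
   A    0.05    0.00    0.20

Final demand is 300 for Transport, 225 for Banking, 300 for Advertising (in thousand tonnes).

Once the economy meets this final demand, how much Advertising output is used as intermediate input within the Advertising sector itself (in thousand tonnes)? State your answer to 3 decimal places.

z_AA = 87.448

I − A =
  [   0.70    -0.45    -0.30]
  [  -0.25     0.95    -0.20]
  [  -0.05     0.00     0.80]
Cofactors of I−A, C_ij = (−1)^(i+j)·(minor ij) (rows/columns in the sector order above):
  C_11 = (0.95)(0.80) − (-0.20)(0.00) = 0.7600
  C_12 = −[(-0.25)(0.80) − (-0.20)(-0.05)] = 0.2100
  C_13 = (-0.25)(0.00) − (0.95)(-0.05) = 0.0475
  C_21 = −[(-0.45)(0.80) − (-0.30)(0.00)] = 0.3600
  C_22 = (0.70)(0.80) − (-0.30)(-0.05) = 0.5450
  C_23 = −[(0.70)(0.00) − (-0.45)(-0.05)] = 0.0225
  C_31 = (-0.45)(-0.20) − (-0.30)(0.95) = 0.3750
  C_32 = −[(0.70)(-0.20) − (-0.30)(-0.25)] = 0.2150
  C_33 = (0.70)(0.95) − (-0.45)(-0.25) = 0.5525
det(I−A) = Σ_j (I−A)_1j·C_1j = (0.70)(0.7600) + (-0.45)(0.2100) + (-0.30)(0.0475) = 0.42325
adj(I−A) = Cᵀ =
  [ 0.7600   0.3600   0.3750]
  [ 0.2100   0.5450   0.2150]
  [ 0.0475   0.0225   0.5525]
(I − A)⁻¹ = adj(I−A) / det(I−A) ≈
  [   1.7956     0.8506     0.8860]
  [   0.4962     1.2877     0.5080]
  [   0.1122     0.0532     1.3054]
First solve x = (I − A)⁻¹ d = adj(I−A)·d / det(I−A); in particular x_A = (0.0475·300 + 0.0225·225 + 0.5525·300) / 0.42325 = 185.0625 / 0.42325 ≈ 437.24158.
Intermediate flow from A to A: z_AA = a_AA · x_A = 0.20 × 185.0625 / 0.42325 = 37.0125 / 0.42325 ≈ 87.448.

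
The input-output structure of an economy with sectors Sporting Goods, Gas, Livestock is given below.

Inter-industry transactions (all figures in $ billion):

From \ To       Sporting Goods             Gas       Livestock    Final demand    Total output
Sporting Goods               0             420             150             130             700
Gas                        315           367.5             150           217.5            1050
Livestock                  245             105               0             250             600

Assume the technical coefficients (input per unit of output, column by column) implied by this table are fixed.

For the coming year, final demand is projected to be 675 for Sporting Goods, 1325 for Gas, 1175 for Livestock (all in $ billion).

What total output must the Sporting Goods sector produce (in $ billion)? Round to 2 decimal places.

x_1 = 3783.36

Technical coefficients a_ij = z_ij / X_j:
  a_11 = 0/700 = 0.00, a_21 = 315/700 = 0.45, a_31 = 245/700 = 0.35
  a_12 = 420/1050 = 0.40, a_22 = 367.5/1050 = 0.35, a_32 = 105/1050 = 0.10
  a_13 = 150/600 = 0.25, a_23 = 150/600 = 0.25, a_33 = 0/600 = 0.00
I − A =
  [   1.00    -0.40    -0.25]
  [  -0.45     0.65    -0.25]
  [  -0.35    -0.10     1.00]
Cofactors of I−A, C_ij = (−1)^(i+j)·(minor ij) (rows/columns in the sector order above):
  C_11 = (0.65)(1.00) − (-0.25)(-0.10) = 0.6250
  C_12 = −[(-0.45)(1.00) − (-0.25)(-0.35)] = 0.5375
  C_13 = (-0.45)(-0.10) − (0.65)(-0.35) = 0.2725
  C_21 = −[(-0.40)(1.00) − (-0.25)(-0.10)] = 0.4250
  C_22 = (1.00)(1.00) − (-0.25)(-0.35) = 0.9125
  C_23 = −[(1.00)(-0.10) − (-0.40)(-0.35)] = 0.2400
  C_31 = (-0.40)(-0.25) − (-0.25)(0.65) = 0.2625
  C_32 = −[(1.00)(-0.25) − (-0.25)(-0.45)] = 0.3625
  C_33 = (1.00)(0.65) − (-0.40)(-0.45) = 0.4700
det(I−A) = Σ_j (I−A)_1j·C_1j = (1.00)(0.6250) + (-0.40)(0.5375) + (-0.25)(0.2725) = 0.341875
adj(I−A) = Cᵀ =
  [ 0.6250   0.4250   0.2625]
  [ 0.5375   0.9125   0.3625]
  [ 0.2725   0.2400   0.4700]
(I − A)⁻¹ = adj(I−A) / det(I−A) ≈
  [   1.8282     1.2431     0.7678]
  [   1.5722     2.6691     1.0603]
  [   0.7971     0.7020     1.3748]
x = (I − A)⁻¹ d = adj(I−A)·d / det(I−A), with det(I−A) = 0.341875:
  x_1 = (0.6250·675 + 0.4250·1325 + 0.2625·1175) / 0.341875 = 1293.4375 / 0.341875 ≈ 3783.36
  x_2 = (0.5375·675 + 0.9125·1325 + 0.3625·1175) / 0.341875 = 1997.8125 / 0.341875 ≈ 5843.69
  x_3 = (0.2725·675 + 0.2400·1325 + 0.4700·1175) / 0.341875 = 1054.1875 / 0.341875 ≈ 3083.55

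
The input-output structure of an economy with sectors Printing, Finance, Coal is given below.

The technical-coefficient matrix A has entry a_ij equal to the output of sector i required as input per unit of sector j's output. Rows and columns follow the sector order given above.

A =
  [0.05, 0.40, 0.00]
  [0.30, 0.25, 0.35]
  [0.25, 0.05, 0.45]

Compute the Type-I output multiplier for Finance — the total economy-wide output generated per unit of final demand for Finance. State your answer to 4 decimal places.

m_2 = 3.2452

I − A =
  [   0.95    -0.40     0.00]
  [  -0.30     0.75    -0.35]
  [  -0.25    -0.05     0.55]
Cofactors of I−A, C_ij = (−1)^(i+j)·(minor ij) (rows/columns in the sector order above):
  C_11 = (0.75)(0.55) − (-0.35)(-0.05) = 0.3950
  C_12 = −[(-0.30)(0.55) − (-0.35)(-0.25)] = 0.2525
  C_13 = (-0.30)(-0.05) − (0.75)(-0.25) = 0.2025
  C_21 = −[(-0.40)(0.55) − (0.00)(-0.05)] = 0.2200
  C_22 = (0.95)(0.55) − (0.00)(-0.25) = 0.5225
  C_23 = −[(0.95)(-0.05) − (-0.40)(-0.25)] = 0.1475
  C_31 = (-0.40)(-0.35) − (0.00)(0.75) = 0.1400
  C_32 = −[(0.95)(-0.35) − (0.00)(-0.30)] = 0.3325
  C_33 = (0.95)(0.75) − (-0.40)(-0.30) = 0.5925
det(I−A) = Σ_j (I−A)_1j·C_1j = (0.95)(0.3950) + (-0.40)(0.2525) + (0.00)(0.2025) = 0.27425
adj(I−A) = Cᵀ =
  [ 0.3950   0.2200   0.1400]
  [ 0.2525   0.5225   0.3325]
  [ 0.2025   0.1475   0.5925]
(I − A)⁻¹ = adj(I−A) / det(I−A) ≈
  [   1.44029     0.80219     0.51048]
  [   0.92069     1.90520     1.21240]
  [   0.73838     0.53783     2.16044]
The output multiplier for sector j is the column-j sum of the Leontief inverse (I − A)⁻¹ = adj(I−A) / det(I−A).
Column 2 of adj(I−A): (0.2200, 0.5225, 0.1475); det(I−A) = 0.27425.
m_2 = (0.2200 + 0.5225 + 0.1475) / 0.27425 = 0.89 / 0.27425 ≈ 3.2452.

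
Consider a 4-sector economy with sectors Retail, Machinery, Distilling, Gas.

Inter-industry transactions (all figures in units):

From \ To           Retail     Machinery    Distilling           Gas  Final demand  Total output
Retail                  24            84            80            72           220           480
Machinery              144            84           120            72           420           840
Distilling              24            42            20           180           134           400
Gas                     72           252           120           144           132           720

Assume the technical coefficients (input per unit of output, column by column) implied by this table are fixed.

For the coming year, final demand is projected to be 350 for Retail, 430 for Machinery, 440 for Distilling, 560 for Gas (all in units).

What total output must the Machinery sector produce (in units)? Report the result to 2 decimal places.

x_2 = 1325.70

Technical coefficients a_ij = z_ij / X_j:
  a_11 = 24/480 = 0.05, a_21 = 144/480 = 0.30, a_31 = 24/480 = 0.05, a_41 = 72/480 = 0.15
  a_12 = 84/840 = 0.10, a_22 = 84/840 = 0.10, a_32 = 42/840 = 0.05, a_42 = 252/840 = 0.30
  a_13 = 80/400 = 0.20, a_23 = 120/400 = 0.30, a_33 = 20/400 = 0.05, a_43 = 120/400 = 0.30
  a_14 = 72/720 = 0.10, a_24 = 72/720 = 0.10, a_34 = 180/720 = 0.25, a_44 = 144/720 = 0.20
I − A =
  [   0.95    -0.10    -0.20    -0.10]
  [  -0.30     0.90    -0.30    -0.10]
  [  -0.05    -0.05     0.95    -0.25]
  [  -0.15    -0.30    -0.30     0.80]
Compute the cofactors C_ij = (−1)^(i+j)·(3×3 minor ij) of I−A; the adjugate is their transpose:
adj(I−A) = Cᵀ =
  [ 0.55200   0.12150   0.20100   0.14700]
  [ 0.24450   0.61950   0.31200   0.20550]
  [ 0.10350   0.11775   0.60750   0.21750]
  [ 0.23400   0.29925   0.38250   0.75600]
det(I−A) = Σ_j (I−A)_1j·C_1j = (0.95)(0.55200) + (-0.10)(0.24450) + (-0.20)(0.10350) + (-0.10)(0.23400) = 0.45585
(I − A)⁻¹ = adj(I−A) / det(I−A) ≈
  [   1.2109     0.2665     0.4409     0.3225]
  [   0.5364     1.3590     0.6844     0.4508]
  [   0.2270     0.2583     1.3327     0.4771]
  [   0.5133     0.6565     0.8391     1.6584]
x = (I − A)⁻¹ d = adj(I−A)·d / det(I−A), with det(I−A) = 0.45585:
  x_1 = (0.55200·350 + 0.12150·430 + 0.20100·440 + 0.14700·560) / 0.45585 = 416.205 / 0.45585 ≈ 913.03
  x_2 = (0.24450·350 + 0.61950·430 + 0.31200·440 + 0.20550·560) / 0.45585 = 604.32 / 0.45585 ≈ 1325.70
  x_3 = (0.10350·350 + 0.11775·430 + 0.60750·440 + 0.21750·560) / 0.45585 = 475.9575 / 0.45585 ≈ 1044.11
  x_4 = (0.23400·350 + 0.29925·430 + 0.38250·440 + 0.75600·560) / 0.45585 = 802.2375 / 0.45585 ≈ 1759.87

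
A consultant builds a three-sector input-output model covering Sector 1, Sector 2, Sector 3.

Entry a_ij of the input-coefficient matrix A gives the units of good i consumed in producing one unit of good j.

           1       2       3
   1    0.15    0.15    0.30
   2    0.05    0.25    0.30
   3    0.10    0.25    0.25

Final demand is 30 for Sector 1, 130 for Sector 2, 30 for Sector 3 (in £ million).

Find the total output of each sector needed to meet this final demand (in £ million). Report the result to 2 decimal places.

x_1 = 124.60, x_2 = 235.71, x_3 = 135.19

I − A =
  [   0.85    -0.15    -0.30]
  [  -0.05     0.75    -0.30]
  [  -0.10    -0.25     0.75]
Cofactors of I−A, C_ij = (−1)^(i+j)·(minor ij) (rows/columns in the sector order above):
  C_11 = (0.75)(0.75) − (-0.30)(-0.25) = 0.4875
  C_12 = −[(-0.05)(0.75) − (-0.30)(-0.10)] = 0.0675
  C_13 = (-0.05)(-0.25) − (0.75)(-0.10) = 0.0875
  C_21 = −[(-0.15)(0.75) − (-0.30)(-0.25)] = 0.1875
  C_22 = (0.85)(0.75) − (-0.30)(-0.10) = 0.6075
  C_23 = −[(0.85)(-0.25) − (-0.15)(-0.10)] = 0.2275
  C_31 = (-0.15)(-0.30) − (-0.30)(0.75) = 0.2700
  C_32 = −[(0.85)(-0.30) − (-0.30)(-0.05)] = 0.2700
  C_33 = (0.85)(0.75) − (-0.15)(-0.05) = 0.6300
det(I−A) = Σ_j (I−A)_1j·C_1j = (0.85)(0.4875) + (-0.15)(0.0675) + (-0.30)(0.0875) = 0.3780
adj(I−A) = Cᵀ =
  [ 0.4875   0.1875   0.2700]
  [ 0.0675   0.6075   0.2700]
  [ 0.0875   0.2275   0.6300]
(I − A)⁻¹ = adj(I−A) / det(I−A) ≈
  [   1.2897     0.4960     0.7143]
  [   0.1786     1.6071     0.7143]
  [   0.2315     0.6019     1.6667]
x = (I − A)⁻¹ d = adj(I−A)·d / det(I−A), with det(I−A) = 0.3780:
  x_1 = (0.4875·30 + 0.1875·130 + 0.2700·30) / 0.3780 = 47.10 / 0.3780 ≈ 124.60
  x_2 = (0.0675·30 + 0.6075·130 + 0.2700·30) / 0.3780 = 89.10 / 0.3780 ≈ 235.71
  x_3 = (0.0875·30 + 0.2275·130 + 0.6300·30) / 0.3780 = 51.10 / 0.3780 ≈ 135.19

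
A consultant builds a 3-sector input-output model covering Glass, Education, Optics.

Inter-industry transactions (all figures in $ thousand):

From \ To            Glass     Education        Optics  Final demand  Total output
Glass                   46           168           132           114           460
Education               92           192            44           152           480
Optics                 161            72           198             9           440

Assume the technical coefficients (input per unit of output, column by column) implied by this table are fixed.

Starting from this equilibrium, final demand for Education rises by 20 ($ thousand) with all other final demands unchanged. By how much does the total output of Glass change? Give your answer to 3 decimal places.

Technical coefficients a_ij = z_ij / X_j:
  a_GG = 46/460 = 0.10, a_EG = 92/460 = 0.20, a_OG = 161/460 = 0.35
  a_GE = 168/480 = 0.35, a_EE = 192/480 = 0.40, a_OE = 72/480 = 0.15
  a_GO = 132/440 = 0.30, a_EO = 44/440 = 0.10, a_OO = 198/440 = 0.45
I − A =
  [   0.90    -0.35    -0.30]
  [  -0.20     0.60    -0.10]
  [  -0.35    -0.15     0.55]
Cofactors of I−A, C_ij = (−1)^(i+j)·(minor ij) (rows/columns in the sector order above):
  C_11 = (0.60)(0.55) − (-0.10)(-0.15) = 0.3150
  C_12 = −[(-0.20)(0.55) − (-0.10)(-0.35)] = 0.1450
  C_13 = (-0.20)(-0.15) − (0.60)(-0.35) = 0.2400
  C_21 = −[(-0.35)(0.55) − (-0.30)(-0.15)] = 0.2375
  C_22 = (0.90)(0.55) − (-0.30)(-0.35) = 0.3900
  C_23 = −[(0.90)(-0.15) − (-0.35)(-0.35)] = 0.2575
  C_31 = (-0.35)(-0.10) − (-0.30)(0.60) = 0.2150
  C_32 = −[(0.90)(-0.10) − (-0.30)(-0.20)] = 0.1500
  C_33 = (0.90)(0.60) − (-0.35)(-0.20) = 0.4700
det(I−A) = Σ_j (I−A)_1j·C_1j = (0.90)(0.3150) + (-0.35)(0.1450) + (-0.30)(0.2400) = 0.16075
adj(I−A) = Cᵀ =
  [ 0.3150   0.2375   0.2150]
  [ 0.1450   0.3900   0.1500]
  [ 0.2400   0.2575   0.4700]
(I − A)⁻¹ = adj(I−A) / det(I−A) ≈
  [   1.9596     1.4774     1.3375]
  [   0.9020     2.4261     0.9331]
  [   1.4930     1.6019     2.9238]
Δx = (I − A)⁻¹ Δd with Δd having +20 in the Education component and 0 elsewhere.
So Δx_G = L_GE · (+20), where L_GE = adj(I−A)_GE / det(I−A) = 0.2375 / 0.16075.
Δx_G = 0.2375 × (+20) / 0.16075 = 4.75 / 0.16075 ≈ 29.549.

Δx_G = 29.549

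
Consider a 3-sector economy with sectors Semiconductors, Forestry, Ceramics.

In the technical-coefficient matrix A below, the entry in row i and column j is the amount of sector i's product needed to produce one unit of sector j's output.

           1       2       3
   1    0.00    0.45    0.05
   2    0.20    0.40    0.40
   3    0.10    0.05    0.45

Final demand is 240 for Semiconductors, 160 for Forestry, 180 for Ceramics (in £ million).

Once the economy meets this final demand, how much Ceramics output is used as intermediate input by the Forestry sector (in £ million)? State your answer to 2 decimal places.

z_32 = 41.21

I − A =
  [   1.00    -0.45    -0.05]
  [  -0.20     0.60    -0.40]
  [  -0.10    -0.05     0.55]
Cofactors of I−A, C_ij = (−1)^(i+j)·(minor ij) (rows/columns in the sector order above):
  C_11 = (0.60)(0.55) − (-0.40)(-0.05) = 0.3100
  C_12 = −[(-0.20)(0.55) − (-0.40)(-0.10)] = 0.1500
  C_13 = (-0.20)(-0.05) − (0.60)(-0.10) = 0.0700
  C_21 = −[(-0.45)(0.55) − (-0.05)(-0.05)] = 0.2500
  C_22 = (1.00)(0.55) − (-0.05)(-0.10) = 0.5450
  C_23 = −[(1.00)(-0.05) − (-0.45)(-0.10)] = 0.0950
  C_31 = (-0.45)(-0.40) − (-0.05)(0.60) = 0.2100
  C_32 = −[(1.00)(-0.40) − (-0.05)(-0.20)] = 0.4100
  C_33 = (1.00)(0.60) − (-0.45)(-0.20) = 0.5100
det(I−A) = Σ_j (I−A)_1j·C_1j = (1.00)(0.3100) + (-0.45)(0.1500) + (-0.05)(0.0700) = 0.2390
adj(I−A) = Cᵀ =
  [ 0.3100   0.2500   0.2100]
  [ 0.1500   0.5450   0.4100]
  [ 0.0700   0.0950   0.5100]
(I − A)⁻¹ = adj(I−A) / det(I−A) ≈
  [   1.2971     1.0460     0.8787]
  [   0.6276     2.2803     1.7155]
  [   0.2929     0.3975     2.1339]
First solve x = (I − A)⁻¹ d = adj(I−A)·d / det(I−A); in particular x_2 = (0.1500·240 + 0.5450·160 + 0.4100·180) / 0.2390 = 197.00 / 0.2390 ≈ 824.2678.
Intermediate flow from 3 to 2: z_32 = a_32 · x_2 = 0.05 × 197.00 / 0.2390 = 9.85 / 0.2390 ≈ 41.21.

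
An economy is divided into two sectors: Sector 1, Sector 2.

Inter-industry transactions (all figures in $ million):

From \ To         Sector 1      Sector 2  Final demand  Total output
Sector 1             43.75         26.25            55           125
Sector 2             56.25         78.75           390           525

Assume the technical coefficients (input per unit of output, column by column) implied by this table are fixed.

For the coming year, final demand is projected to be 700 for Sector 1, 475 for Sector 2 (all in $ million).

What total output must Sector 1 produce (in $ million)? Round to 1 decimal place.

x_1 = 1167.5

Technical coefficients a_ij = z_ij / X_j:
  a_11 = 43.75/125 = 0.35, a_21 = 56.25/125 = 0.45
  a_12 = 26.25/525 = 0.05, a_22 = 78.75/525 = 0.15
I − A =
  [   0.65    -0.05]
  [  -0.45     0.85]
det(I−A) = (0.65)(0.85) − (-0.05)(-0.45) = 0.5300
adj(I−A) = [[0.85, 0.05], [0.45, 0.65]]
(I − A)⁻¹ = adj(I−A) / det(I−A) ≈
  [   1.6038     0.0943]
  [   0.8491     1.2264]
x = (I − A)⁻¹ d = adj(I−A)·d / det(I−A), with det(I−A) = 0.5300:
  x_1 = (0.85·700 + 0.05·475) / 0.5300 = 618.75 / 0.5300 ≈ 1167.5
  x_2 = (0.45·700 + 0.65·475) / 0.5300 = 623.75 / 0.5300 ≈ 1176.9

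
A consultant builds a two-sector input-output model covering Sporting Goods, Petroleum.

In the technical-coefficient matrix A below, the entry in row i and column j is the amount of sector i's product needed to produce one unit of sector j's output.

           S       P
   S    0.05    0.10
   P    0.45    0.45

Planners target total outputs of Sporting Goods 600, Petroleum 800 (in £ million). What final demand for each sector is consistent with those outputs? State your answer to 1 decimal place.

I − A =
  [   0.95    -0.10]
  [  -0.45     0.55]
d = (I − A) x:
  d_S = (+0.95)·600 + (-0.10)·800 = 490.0
  d_P = (-0.45)·600 + (+0.55)·800 = 170.0

d_S = 490.0, d_P = 170.0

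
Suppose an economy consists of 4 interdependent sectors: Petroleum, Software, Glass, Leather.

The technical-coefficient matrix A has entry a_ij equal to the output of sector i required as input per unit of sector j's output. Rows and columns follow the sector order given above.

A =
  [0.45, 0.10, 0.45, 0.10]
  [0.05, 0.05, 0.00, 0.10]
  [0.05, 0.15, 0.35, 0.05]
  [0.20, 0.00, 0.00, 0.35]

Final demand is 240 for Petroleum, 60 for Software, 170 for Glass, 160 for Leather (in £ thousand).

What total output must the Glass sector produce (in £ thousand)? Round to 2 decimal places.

x_3 = 408.70

I − A =
  [   0.55    -0.10    -0.45    -0.10]
  [  -0.05     0.95     0.00    -0.10]
  [  -0.05    -0.15     0.65    -0.05]
  [  -0.20     0.00     0.00     0.65]
Compute the cofactors C_ij = (−1)^(i+j)·(3×3 minor ij) of I−A; the adjugate is their transpose:
adj(I−A) = Cᵀ =
  [ 0.401375   0.086125   0.277875   0.096375]
  [ 0.034125   0.200250   0.023625   0.037875]
  [ 0.048250   0.054875   0.315375   0.040125]
  [ 0.123500   0.026500   0.085500   0.311625]
det(I−A) = Σ_j (I−A)_1j·C_1j = (0.55)(0.401375) + (-0.10)(0.034125) + (-0.45)(0.048250) + (-0.10)(0.123500) = 0.18328125
(I − A)⁻¹ = adj(I−A) / det(I−A) ≈
  [   2.1899     0.4699     1.5161     0.5258]
  [   0.1862     1.0926     0.1289     0.2066]
  [   0.2633     0.2994     1.7207     0.2189]
  [   0.6738     0.1446     0.4665     1.7003]
x = (I − A)⁻¹ d = adj(I−A)·d / det(I−A), with det(I−A) = 0.18328125:
  x_1 = (0.401375·240 + 0.086125·60 + 0.277875·170 + 0.096375·160) / 0.18328125 = 164.15625 / 0.18328125 ≈ 895.65
  x_2 = (0.034125·240 + 0.200250·60 + 0.023625·170 + 0.037875·160) / 0.18328125 = 30.28125 / 0.18328125 ≈ 165.22
  x_3 = (0.048250·240 + 0.054875·60 + 0.315375·170 + 0.040125·160) / 0.18328125 = 74.90625 / 0.18328125 ≈ 408.70
  x_4 = (0.123500·240 + 0.026500·60 + 0.085500·170 + 0.311625·160) / 0.18328125 = 95.625 / 0.18328125 ≈ 521.74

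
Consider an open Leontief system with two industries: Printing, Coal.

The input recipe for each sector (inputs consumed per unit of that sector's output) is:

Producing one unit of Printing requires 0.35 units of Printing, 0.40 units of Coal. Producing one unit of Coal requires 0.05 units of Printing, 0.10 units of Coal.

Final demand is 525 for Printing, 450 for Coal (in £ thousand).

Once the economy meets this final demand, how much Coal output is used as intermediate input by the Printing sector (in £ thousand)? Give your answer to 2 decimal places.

z_21 = 350.44

I − A =
  [   0.65    -0.05]
  [  -0.40     0.90]
det(I−A) = (0.65)(0.90) − (-0.05)(-0.40) = 0.5650
adj(I−A) = [[0.90, 0.05], [0.40, 0.65]]
(I − A)⁻¹ = adj(I−A) / det(I−A) ≈
  [   1.5929     0.0885]
  [   0.7080     1.1504]
First solve x = (I − A)⁻¹ d = adj(I−A)·d / det(I−A); in particular x_1 = (0.90·525 + 0.05·450) / 0.5650 = 495.00 / 0.5650 ≈ 876.1062.
Intermediate flow from 2 to 1: z_21 = a_21 · x_1 = 0.40 × 495.00 / 0.5650 = 198.00 / 0.5650 ≈ 350.44.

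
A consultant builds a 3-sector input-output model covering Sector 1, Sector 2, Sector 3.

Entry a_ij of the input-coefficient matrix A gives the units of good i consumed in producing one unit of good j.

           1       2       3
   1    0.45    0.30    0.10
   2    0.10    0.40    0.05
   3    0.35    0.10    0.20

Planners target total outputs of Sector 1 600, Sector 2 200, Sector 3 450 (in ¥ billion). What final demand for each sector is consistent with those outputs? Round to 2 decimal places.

I − A =
  [   0.55    -0.30    -0.10]
  [  -0.10     0.60    -0.05]
  [  -0.35    -0.10     0.80]
d = (I − A) x:
  d_1 = (+0.55)·600 + (-0.30)·200 + (-0.10)·450 = 225.00
  d_2 = (-0.10)·600 + (+0.60)·200 + (-0.05)·450 = 37.50
  d_3 = (-0.35)·600 + (-0.10)·200 + (+0.80)·450 = 130.00

d_1 = 225.00, d_2 = 37.50, d_3 = 130.00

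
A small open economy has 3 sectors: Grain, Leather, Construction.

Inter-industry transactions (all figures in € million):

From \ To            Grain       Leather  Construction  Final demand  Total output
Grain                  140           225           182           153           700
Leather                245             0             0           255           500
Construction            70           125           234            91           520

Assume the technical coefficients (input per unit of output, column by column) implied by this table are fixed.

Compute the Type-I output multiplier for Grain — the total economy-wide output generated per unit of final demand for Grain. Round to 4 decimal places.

m_1 = 3.2320

Technical coefficients a_ij = z_ij / X_j:
  a_11 = 140/700 = 0.20, a_21 = 245/700 = 0.35, a_31 = 70/700 = 0.10
  a_12 = 225/500 = 0.45, a_22 = 0/500 = 0.00, a_32 = 125/500 = 0.25
  a_13 = 182/520 = 0.35, a_23 = 0/520 = 0.00, a_33 = 234/520 = 0.45
I − A =
  [   0.80    -0.45    -0.35]
  [  -0.35     1.00     0.00]
  [  -0.10    -0.25     0.55]
Cofactors of I−A, C_ij = (−1)^(i+j)·(minor ij) (rows/columns in the sector order above):
  C_11 = (1.00)(0.55) − (0.00)(-0.25) = 0.5500
  C_12 = −[(-0.35)(0.55) − (0.00)(-0.10)] = 0.1925
  C_13 = (-0.35)(-0.25) − (1.00)(-0.10) = 0.1875
  C_21 = −[(-0.45)(0.55) − (-0.35)(-0.25)] = 0.3350
  C_22 = (0.80)(0.55) − (-0.35)(-0.10) = 0.4050
  C_23 = −[(0.80)(-0.25) − (-0.45)(-0.10)] = 0.2450
  C_31 = (-0.45)(0.00) − (-0.35)(1.00) = 0.3500
  C_32 = −[(0.80)(0.00) − (-0.35)(-0.35)] = 0.1225
  C_33 = (0.80)(1.00) − (-0.45)(-0.35) = 0.6425
det(I−A) = Σ_j (I−A)_1j·C_1j = (0.80)(0.5500) + (-0.45)(0.1925) + (-0.35)(0.1875) = 0.28775
adj(I−A) = Cᵀ =
  [ 0.5500   0.3350   0.3500]
  [ 0.1925   0.4050   0.1225]
  [ 0.1875   0.2450   0.6425]
(I − A)⁻¹ = adj(I−A) / det(I−A) ≈
  [   1.91138     1.16421     1.21633]
  [   0.66898     1.40747     0.42572]
  [   0.65161     0.85143     2.23284]
The output multiplier for sector j is the column-j sum of the Leontief inverse (I − A)⁻¹ = adj(I−A) / det(I−A).
Column 1 of adj(I−A): (0.5500, 0.1925, 0.1875); det(I−A) = 0.28775.
m_1 = (0.5500 + 0.1925 + 0.1875) / 0.28775 = 0.93 / 0.28775 ≈ 3.2320.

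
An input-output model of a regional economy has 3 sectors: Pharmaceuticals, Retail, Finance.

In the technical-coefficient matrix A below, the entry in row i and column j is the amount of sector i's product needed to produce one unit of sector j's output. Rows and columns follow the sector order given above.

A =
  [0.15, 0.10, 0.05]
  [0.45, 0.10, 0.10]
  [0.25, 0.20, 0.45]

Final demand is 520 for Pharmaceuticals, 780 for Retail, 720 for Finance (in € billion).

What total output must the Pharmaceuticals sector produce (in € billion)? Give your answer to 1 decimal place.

x_1 = 935.0

I − A =
  [   0.85    -0.10    -0.05]
  [  -0.45     0.90    -0.10]
  [  -0.25    -0.20     0.55]
Cofactors of I−A, C_ij = (−1)^(i+j)·(minor ij) (rows/columns in the sector order above):
  C_11 = (0.90)(0.55) − (-0.10)(-0.20) = 0.4750
  C_12 = −[(-0.45)(0.55) − (-0.10)(-0.25)] = 0.2725
  C_13 = (-0.45)(-0.20) − (0.90)(-0.25) = 0.3150
  C_21 = −[(-0.10)(0.55) − (-0.05)(-0.20)] = 0.0650
  C_22 = (0.85)(0.55) − (-0.05)(-0.25) = 0.4550
  C_23 = −[(0.85)(-0.20) − (-0.10)(-0.25)] = 0.1950
  C_31 = (-0.10)(-0.10) − (-0.05)(0.90) = 0.0550
  C_32 = −[(0.85)(-0.10) − (-0.05)(-0.45)] = 0.1075
  C_33 = (0.85)(0.90) − (-0.10)(-0.45) = 0.7200
det(I−A) = Σ_j (I−A)_1j·C_1j = (0.85)(0.4750) + (-0.10)(0.2725) + (-0.05)(0.3150) = 0.36075
adj(I−A) = Cᵀ =
  [ 0.4750   0.0650   0.0550]
  [ 0.2725   0.4550   0.1075]
  [ 0.3150   0.1950   0.7200]
(I − A)⁻¹ = adj(I−A) / det(I−A) ≈
  [   1.3167     0.1802     0.1525]
  [   0.7554     1.2613     0.2980]
  [   0.8732     0.5405     1.9958]
x = (I − A)⁻¹ d = adj(I−A)·d / det(I−A), with det(I−A) = 0.36075:
  x_1 = (0.4750·520 + 0.0650·780 + 0.0550·720) / 0.36075 = 337.30 / 0.36075 ≈ 935.0
  x_2 = (0.2725·520 + 0.4550·780 + 0.1075·720) / 0.36075 = 574.00 / 0.36075 ≈ 1591.1
  x_3 = (0.3150·520 + 0.1950·780 + 0.7200·720) / 0.36075 = 834.30 / 0.36075 ≈ 2312.7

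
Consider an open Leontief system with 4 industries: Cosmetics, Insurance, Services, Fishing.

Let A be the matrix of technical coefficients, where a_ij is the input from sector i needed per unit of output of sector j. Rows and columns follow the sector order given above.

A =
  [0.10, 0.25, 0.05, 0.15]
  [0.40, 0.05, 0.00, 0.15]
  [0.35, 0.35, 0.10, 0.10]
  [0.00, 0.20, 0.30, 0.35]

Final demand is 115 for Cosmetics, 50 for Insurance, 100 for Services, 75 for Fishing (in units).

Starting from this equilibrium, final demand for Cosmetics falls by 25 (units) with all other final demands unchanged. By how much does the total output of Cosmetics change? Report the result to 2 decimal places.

I − A =
  [   0.90    -0.25    -0.05    -0.15]
  [  -0.40     0.95     0.00    -0.15]
  [  -0.35    -0.35     0.90    -0.10]
  [   0.00    -0.20    -0.30     0.65]
Compute the cofactors C_ij = (−1)^(i+j)·(3×3 minor ij) of I−A; the adjugate is their transpose:
adj(I−A) = Cᵀ =
  [ 0.484500   0.193875   0.083375   0.169375]
  [ 0.237750   0.472375   0.071500   0.174875]
  [ 0.304625   0.290125   0.451750   0.206750]
  [ 0.213750   0.279250   0.230500   0.655875]
det(I−A) = Σ_j (I−A)_1j·C_1j = (0.90)(0.484500) + (-0.25)(0.237750) + (-0.05)(0.304625) + (-0.15)(0.213750) = 0.32931875
(I − A)⁻¹ = adj(I−A) / det(I−A) ≈
  [   1.4712     0.5887     0.2532     0.5143]
  [   0.7219     1.4344     0.2171     0.5310]
  [   0.9250     0.8810     1.3718     0.6278]
  [   0.6491     0.8480     0.6999     1.9916]
Δx = (I − A)⁻¹ Δd with Δd having -25 in the Cosmetics component and 0 elsewhere.
So Δx_C = L_CC · (-25), where L_CC = adj(I−A)_CC / det(I−A) = 0.484500 / 0.32931875.
Δx_C = 0.484500 × (-25) / 0.32931875 = -12.1125 / 0.32931875 ≈ -36.78.

Δx_C = -36.78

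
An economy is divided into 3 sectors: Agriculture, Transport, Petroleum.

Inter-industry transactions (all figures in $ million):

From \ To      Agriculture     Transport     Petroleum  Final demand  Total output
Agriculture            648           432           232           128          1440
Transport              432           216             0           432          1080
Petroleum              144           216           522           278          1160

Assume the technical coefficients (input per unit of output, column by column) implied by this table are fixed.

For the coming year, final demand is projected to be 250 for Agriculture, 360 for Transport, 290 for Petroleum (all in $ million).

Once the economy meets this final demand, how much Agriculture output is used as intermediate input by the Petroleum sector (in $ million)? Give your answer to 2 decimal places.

z_13 = 245.68

Technical coefficients a_ij = z_ij / X_j:
  a_11 = 648/1440 = 0.45, a_21 = 432/1440 = 0.30, a_31 = 144/1440 = 0.10
  a_12 = 432/1080 = 0.40, a_22 = 216/1080 = 0.20, a_32 = 216/1080 = 0.20
  a_13 = 232/1160 = 0.20, a_23 = 0/1160 = 0.00, a_33 = 522/1160 = 0.45
I − A =
  [   0.55    -0.40    -0.20]
  [  -0.30     0.80     0.00]
  [  -0.10    -0.20     0.55]
Cofactors of I−A, C_ij = (−1)^(i+j)·(minor ij) (rows/columns in the sector order above):
  C_11 = (0.80)(0.55) − (0.00)(-0.20) = 0.4400
  C_12 = −[(-0.30)(0.55) − (0.00)(-0.10)] = 0.1650
  C_13 = (-0.30)(-0.20) − (0.80)(-0.10) = 0.1400
  C_21 = −[(-0.40)(0.55) − (-0.20)(-0.20)] = 0.2600
  C_22 = (0.55)(0.55) − (-0.20)(-0.10) = 0.2825
  C_23 = −[(0.55)(-0.20) − (-0.40)(-0.10)] = 0.1500
  C_31 = (-0.40)(0.00) − (-0.20)(0.80) = 0.1600
  C_32 = −[(0.55)(0.00) − (-0.20)(-0.30)] = 0.0600
  C_33 = (0.55)(0.80) − (-0.40)(-0.30) = 0.3200
det(I−A) = Σ_j (I−A)_1j·C_1j = (0.55)(0.4400) + (-0.40)(0.1650) + (-0.20)(0.1400) = 0.1480
adj(I−A) = Cᵀ =
  [ 0.4400   0.2600   0.1600]
  [ 0.1650   0.2825   0.0600]
  [ 0.1400   0.1500   0.3200]
(I − A)⁻¹ = adj(I−A) / det(I−A) ≈
  [   2.9730     1.7568     1.0811]
  [   1.1149     1.9088     0.4054]
  [   0.9459     1.0135     2.1622]
First solve x = (I − A)⁻¹ d = adj(I−A)·d / det(I−A); in particular x_3 = (0.1400·250 + 0.1500·360 + 0.3200·290) / 0.1480 = 181.80 / 0.1480 ≈ 1228.3784.
Intermediate flow from 1 to 3: z_13 = a_13 · x_3 = 0.20 × 181.80 / 0.1480 = 36.36 / 0.1480 ≈ 245.68.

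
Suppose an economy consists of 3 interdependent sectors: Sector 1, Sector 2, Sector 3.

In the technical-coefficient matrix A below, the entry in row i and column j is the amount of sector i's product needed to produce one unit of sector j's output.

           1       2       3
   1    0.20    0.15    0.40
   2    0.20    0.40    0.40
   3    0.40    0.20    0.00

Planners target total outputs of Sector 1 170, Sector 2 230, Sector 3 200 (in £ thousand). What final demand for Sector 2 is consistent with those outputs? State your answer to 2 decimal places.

d_2 = 24.00

I − A =
  [   0.80    -0.15    -0.40]
  [  -0.20     0.60    -0.40]
  [  -0.40    -0.20     1.00]
d = (I − A) x:
  d_1 = (+0.80)·170 + (-0.15)·230 + (-0.40)·200 = 21.50
  d_2 = (-0.20)·170 + (+0.60)·230 + (-0.40)·200 = 24.00
  d_3 = (-0.40)·170 + (-0.20)·230 + (+1.00)·200 = 86.00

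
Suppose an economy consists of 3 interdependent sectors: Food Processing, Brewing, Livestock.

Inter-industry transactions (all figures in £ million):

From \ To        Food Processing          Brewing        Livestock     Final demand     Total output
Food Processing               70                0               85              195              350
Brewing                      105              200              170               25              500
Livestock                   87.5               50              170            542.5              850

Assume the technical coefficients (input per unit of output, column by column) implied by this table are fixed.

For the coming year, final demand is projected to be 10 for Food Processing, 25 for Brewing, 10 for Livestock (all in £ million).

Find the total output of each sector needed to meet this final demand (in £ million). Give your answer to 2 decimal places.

Technical coefficients a_ij = z_ij / X_j:
  a_11 = 70/350 = 0.20, a_21 = 105/350 = 0.30, a_31 = 87.5/350 = 0.25
  a_12 = 0/500 = 0.00, a_22 = 200/500 = 0.40, a_32 = 50/500 = 0.10
  a_13 = 85/850 = 0.10, a_23 = 170/850 = 0.20, a_33 = 170/850 = 0.20
I − A =
  [   0.80     0.00    -0.10]
  [  -0.30     0.60    -0.20]
  [  -0.25    -0.10     0.80]
Cofactors of I−A, C_ij = (−1)^(i+j)·(minor ij) (rows/columns in the sector order above):
  C_11 = (0.60)(0.80) − (-0.20)(-0.10) = 0.4600
  C_12 = −[(-0.30)(0.80) − (-0.20)(-0.25)] = 0.2900
  C_13 = (-0.30)(-0.10) − (0.60)(-0.25) = 0.1800
  C_21 = −[(0.00)(0.80) − (-0.10)(-0.10)] = 0.0100
  C_22 = (0.80)(0.80) − (-0.10)(-0.25) = 0.6150
  C_23 = −[(0.80)(-0.10) − (0.00)(-0.25)] = 0.0800
  C_31 = (0.00)(-0.20) − (-0.10)(0.60) = 0.0600
  C_32 = −[(0.80)(-0.20) − (-0.10)(-0.30)] = 0.1900
  C_33 = (0.80)(0.60) − (0.00)(-0.30) = 0.4800
det(I−A) = Σ_j (I−A)_1j·C_1j = (0.80)(0.4600) + (0.00)(0.2900) + (-0.10)(0.1800) = 0.3500
adj(I−A) = Cᵀ =
  [ 0.4600   0.0100   0.0600]
  [ 0.2900   0.6150   0.1900]
  [ 0.1800   0.0800   0.4800]
(I − A)⁻¹ = adj(I−A) / det(I−A) ≈
  [   1.3143     0.0286     0.1714]
  [   0.8286     1.7571     0.5429]
  [   0.5143     0.2286     1.3714]
x = (I − A)⁻¹ d = adj(I−A)·d / det(I−A), with det(I−A) = 0.3500:
  x_1 = (0.4600·10 + 0.0100·25 + 0.0600·10) / 0.3500 = 5.45 / 0.3500 ≈ 15.57
  x_2 = (0.2900·10 + 0.6150·25 + 0.1900·10) / 0.3500 = 20.175 / 0.3500 ≈ 57.64
  x_3 = (0.1800·10 + 0.0800·25 + 0.4800·10) / 0.3500 = 8.60 / 0.3500 ≈ 24.57

x_1 = 15.57, x_2 = 57.64, x_3 = 24.57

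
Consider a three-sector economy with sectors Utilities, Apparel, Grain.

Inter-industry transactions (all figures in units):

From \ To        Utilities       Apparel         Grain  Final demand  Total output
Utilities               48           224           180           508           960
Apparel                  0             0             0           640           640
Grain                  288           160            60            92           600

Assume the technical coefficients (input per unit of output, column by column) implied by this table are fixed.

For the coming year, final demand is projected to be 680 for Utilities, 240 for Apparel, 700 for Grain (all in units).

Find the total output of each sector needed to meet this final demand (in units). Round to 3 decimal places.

x_U = 1196.863, x_A = 240.000, x_G = 1243.399

Technical coefficients a_ij = z_ij / X_j:
  a_UU = 48/960 = 0.05, a_AU = 0/960 = 0.00, a_GU = 288/960 = 0.30
  a_UA = 224/640 = 0.35, a_AA = 0/640 = 0.00, a_GA = 160/640 = 0.25
  a_UG = 180/600 = 0.30, a_AG = 0/600 = 0.00, a_GG = 60/600 = 0.10
I − A =
  [   0.95    -0.35    -0.30]
  [   0.00     1.00     0.00]
  [  -0.30    -0.25     0.90]
Cofactors of I−A, C_ij = (−1)^(i+j)·(minor ij) (rows/columns in the sector order above):
  C_11 = (1.00)(0.90) − (0.00)(-0.25) = 0.9000
  C_12 = −[(0.00)(0.90) − (0.00)(-0.30)] = 0.0000
  C_13 = (0.00)(-0.25) − (1.00)(-0.30) = 0.3000
  C_21 = −[(-0.35)(0.90) − (-0.30)(-0.25)] = 0.3900
  C_22 = (0.95)(0.90) − (-0.30)(-0.30) = 0.7650
  C_23 = −[(0.95)(-0.25) − (-0.35)(-0.30)] = 0.3425
  C_31 = (-0.35)(0.00) − (-0.30)(1.00) = 0.3000
  C_32 = −[(0.95)(0.00) − (-0.30)(0.00)] = 0.0000
  C_33 = (0.95)(1.00) − (-0.35)(0.00) = 0.9500
det(I−A) = Σ_j (I−A)_1j·C_1j = (0.95)(0.9000) + (-0.35)(0.0000) + (-0.30)(0.3000) = 0.7650
adj(I−A) = Cᵀ =
  [ 0.9000   0.3900   0.3000]
  [ 0.0000   0.7650   0.0000]
  [ 0.3000   0.3425   0.9500]
(I − A)⁻¹ = adj(I−A) / det(I−A) ≈
  [   1.1765     0.5098     0.3922]
  [   0.0000     1.0000     0.0000]
  [   0.3922     0.4477     1.2418]
x = (I − A)⁻¹ d = adj(I−A)·d / det(I−A), with det(I−A) = 0.7650:
  x_U = (0.9000·680 + 0.3900·240 + 0.3000·700) / 0.7650 = 915.60 / 0.7650 ≈ 1196.863
  x_A = (0.0000·680 + 0.7650·240 + 0.0000·700) / 0.7650 = 183.60 / 0.7650 = 240.000
  x_G = (0.3000·680 + 0.3425·240 + 0.9500·700) / 0.7650 = 951.20 / 0.7650 ≈ 1243.399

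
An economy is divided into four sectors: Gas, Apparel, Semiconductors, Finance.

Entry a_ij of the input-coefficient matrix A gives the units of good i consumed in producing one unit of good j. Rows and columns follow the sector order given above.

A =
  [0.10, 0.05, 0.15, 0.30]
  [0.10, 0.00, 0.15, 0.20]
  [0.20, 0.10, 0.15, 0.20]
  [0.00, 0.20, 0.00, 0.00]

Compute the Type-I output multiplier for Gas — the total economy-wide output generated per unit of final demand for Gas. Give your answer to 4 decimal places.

I − A =
  [   0.90    -0.05    -0.15    -0.30]
  [  -0.10     1.00    -0.15    -0.20]
  [  -0.20    -0.10     0.85    -0.20]
  [   0.00    -0.20     0.00     1.00]
Compute the cofactors C_ij = (−1)^(i+j)·(3×3 minor ij) of I−A; the adjugate is their transpose:
adj(I−A) = Cᵀ =
  [ 0.79500   0.11450   0.16050   0.29350]
  [ 0.11500   0.73500   0.15000   0.21150]
  [ 0.20600   0.14800   0.85300   0.26200]
  [ 0.02300   0.14700   0.03000   0.71425]
det(I−A) = Σ_j (I−A)_1j·C_1j = (0.90)(0.79500) + (-0.05)(0.11500) + (-0.15)(0.20600) + (-0.30)(0.02300) = 0.67195
(I − A)⁻¹ = adj(I−A) / det(I−A) ≈
  [   1.18312     0.17040     0.23886     0.43679]
  [   0.17114     1.09383     0.22323     0.31476]
  [   0.30657     0.22025     1.26944     0.38991]
  [   0.03423     0.21877     0.04465     1.06295]
The output multiplier for sector j is the column-j sum of the Leontief inverse (I − A)⁻¹ = adj(I−A) / det(I−A).
Column 1 of adj(I−A): (0.79500, 0.11500, 0.20600, 0.02300); det(I−A) = 0.67195.
m_1 = (0.79500 + 0.11500 + 0.20600 + 0.02300) / 0.67195 = 1.139 / 0.67195 ≈ 1.6951.

m_1 = 1.6951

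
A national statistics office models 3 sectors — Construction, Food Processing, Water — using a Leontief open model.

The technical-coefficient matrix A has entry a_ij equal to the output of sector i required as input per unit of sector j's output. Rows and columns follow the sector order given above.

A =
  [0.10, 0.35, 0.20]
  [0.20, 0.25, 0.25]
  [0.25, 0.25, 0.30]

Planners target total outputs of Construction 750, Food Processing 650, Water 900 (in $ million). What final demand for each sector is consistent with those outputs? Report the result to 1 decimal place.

d_1 = 267.5, d_2 = 112.5, d_3 = 280.0

I − A =
  [   0.90    -0.35    -0.20]
  [  -0.20     0.75    -0.25]
  [  -0.25    -0.25     0.70]
d = (I − A) x:
  d_1 = (+0.90)·750 + (-0.35)·650 + (-0.20)·900 = 267.5
  d_2 = (-0.20)·750 + (+0.75)·650 + (-0.25)·900 = 112.5
  d_3 = (-0.25)·750 + (-0.25)·650 + (+0.70)·900 = 280.0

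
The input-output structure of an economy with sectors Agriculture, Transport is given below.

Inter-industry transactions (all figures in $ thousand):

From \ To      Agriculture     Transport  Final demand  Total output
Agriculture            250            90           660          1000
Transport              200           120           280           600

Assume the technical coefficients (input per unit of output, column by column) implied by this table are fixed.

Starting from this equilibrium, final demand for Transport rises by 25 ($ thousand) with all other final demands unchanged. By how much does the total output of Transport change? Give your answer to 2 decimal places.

Technical coefficients a_ij = z_ij / X_j:
  a_11 = 250/1000 = 0.25, a_21 = 200/1000 = 0.20
  a_12 = 90/600 = 0.15, a_22 = 120/600 = 0.20
I − A =
  [   0.75    -0.15]
  [  -0.20     0.80]
det(I−A) = (0.75)(0.80) − (-0.15)(-0.20) = 0.5700
adj(I−A) = [[0.80, 0.15], [0.20, 0.75]]
(I − A)⁻¹ = adj(I−A) / det(I−A) ≈
  [   1.4035     0.2632]
  [   0.3509     1.3158]
Δx = (I − A)⁻¹ Δd with Δd having +25 in the Transport component and 0 elsewhere.
So Δx_2 = L_22 · (+25), where L_22 = adj(I−A)_22 / det(I−A) = 0.75 / 0.5700.
Δx_2 = 0.75 × (+25) / 0.5700 = 18.75 / 0.5700 ≈ 32.89.

Δx_2 = 32.89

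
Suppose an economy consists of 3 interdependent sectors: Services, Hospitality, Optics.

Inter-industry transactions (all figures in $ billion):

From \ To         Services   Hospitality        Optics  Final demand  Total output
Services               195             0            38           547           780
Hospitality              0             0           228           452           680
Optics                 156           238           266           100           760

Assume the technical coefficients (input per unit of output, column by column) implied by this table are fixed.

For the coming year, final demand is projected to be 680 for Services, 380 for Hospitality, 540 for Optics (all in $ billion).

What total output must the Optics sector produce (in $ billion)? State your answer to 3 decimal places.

x_3 = 1606.897

Technical coefficients a_ij = z_ij / X_j:
  a_11 = 195/780 = 0.25, a_21 = 0/780 = 0.00, a_31 = 156/780 = 0.20
  a_12 = 0/680 = 0.00, a_22 = 0/680 = 0.00, a_32 = 238/680 = 0.35
  a_13 = 38/760 = 0.05, a_23 = 228/760 = 0.30, a_33 = 266/760 = 0.35
I − A =
  [   0.75     0.00    -0.05]
  [   0.00     1.00    -0.30]
  [  -0.20    -0.35     0.65]
Cofactors of I−A, C_ij = (−1)^(i+j)·(minor ij) (rows/columns in the sector order above):
  C_11 = (1.00)(0.65) − (-0.30)(-0.35) = 0.5450
  C_12 = −[(0.00)(0.65) − (-0.30)(-0.20)] = 0.0600
  C_13 = (0.00)(-0.35) − (1.00)(-0.20) = 0.2000
  C_21 = −[(0.00)(0.65) − (-0.05)(-0.35)] = 0.0175
  C_22 = (0.75)(0.65) − (-0.05)(-0.20) = 0.4775
  C_23 = −[(0.75)(-0.35) − (0.00)(-0.20)] = 0.2625
  C_31 = (0.00)(-0.30) − (-0.05)(1.00) = 0.0500
  C_32 = −[(0.75)(-0.30) − (-0.05)(0.00)] = 0.2250
  C_33 = (0.75)(1.00) − (0.00)(0.00) = 0.7500
det(I−A) = Σ_j (I−A)_1j·C_1j = (0.75)(0.5450) + (0.00)(0.0600) + (-0.05)(0.2000) = 0.39875
adj(I−A) = Cᵀ =
  [ 0.5450   0.0175   0.0500]
  [ 0.0600   0.4775   0.2250]
  [ 0.2000   0.2625   0.7500]
(I − A)⁻¹ = adj(I−A) / det(I−A) ≈
  [   1.3668     0.0439     0.1254]
  [   0.1505     1.1975     0.5643]
  [   0.5016     0.6583     1.8809]
x = (I − A)⁻¹ d = adj(I−A)·d / det(I−A), with det(I−A) = 0.39875:
  x_1 = (0.5450·680 + 0.0175·380 + 0.0500·540) / 0.39875 = 404.25 / 0.39875 ≈ 1013.793
  x_2 = (0.0600·680 + 0.4775·380 + 0.2250·540) / 0.39875 = 343.75 / 0.39875 ≈ 862.069
  x_3 = (0.2000·680 + 0.2625·380 + 0.7500·540) / 0.39875 = 640.75 / 0.39875 ≈ 1606.897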